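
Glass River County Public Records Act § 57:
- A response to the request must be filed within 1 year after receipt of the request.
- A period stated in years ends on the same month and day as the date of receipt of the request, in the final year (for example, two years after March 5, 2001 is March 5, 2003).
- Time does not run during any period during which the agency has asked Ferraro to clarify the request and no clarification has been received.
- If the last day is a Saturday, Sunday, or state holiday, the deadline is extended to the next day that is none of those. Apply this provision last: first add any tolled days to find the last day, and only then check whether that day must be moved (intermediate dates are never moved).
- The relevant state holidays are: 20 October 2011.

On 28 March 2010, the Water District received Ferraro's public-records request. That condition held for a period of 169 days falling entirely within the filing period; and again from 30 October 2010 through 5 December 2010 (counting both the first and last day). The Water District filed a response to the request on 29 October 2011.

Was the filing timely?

No

1 year after 28 March 2010 is March 28, 2011.
Tolling adds 169 days: March 28, 2011 + 169 days = September 13, 2011.
From October 30, 2010 through December 5, 2010 inclusive is 37 days; tolling adds 37 days: September 13, 2011 + 37 days = October 20, 2011.
October 20, 2011 is a listed holiday. The next qualifying day is October 21, 2011.
The deadline is October 21, 2011; the filing on October 29, 2011 is after that date.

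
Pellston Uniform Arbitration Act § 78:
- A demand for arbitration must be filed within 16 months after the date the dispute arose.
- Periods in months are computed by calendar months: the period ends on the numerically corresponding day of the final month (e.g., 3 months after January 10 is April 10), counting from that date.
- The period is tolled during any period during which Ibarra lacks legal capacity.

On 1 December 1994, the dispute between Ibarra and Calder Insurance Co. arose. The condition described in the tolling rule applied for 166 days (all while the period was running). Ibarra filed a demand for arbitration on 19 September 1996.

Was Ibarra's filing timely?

No

16 months after 1 December 1994 is April 1, 1996.
Tolling adds 166 days: April 1, 1996 + 166 days = September 14, 1996.
The deadline is September 14, 1996; the filing on September 19, 1996 is after that date.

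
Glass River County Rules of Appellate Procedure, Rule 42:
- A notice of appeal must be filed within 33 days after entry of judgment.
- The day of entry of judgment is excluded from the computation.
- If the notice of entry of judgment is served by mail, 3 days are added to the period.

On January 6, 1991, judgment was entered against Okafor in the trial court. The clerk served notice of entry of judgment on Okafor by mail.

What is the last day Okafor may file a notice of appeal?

33 days after January 6, 1991 is February 8, 1991.
Service was by mail, adding 3 days: February 8, 1991 + 3 days = February 11, 1991.

February 11, 1991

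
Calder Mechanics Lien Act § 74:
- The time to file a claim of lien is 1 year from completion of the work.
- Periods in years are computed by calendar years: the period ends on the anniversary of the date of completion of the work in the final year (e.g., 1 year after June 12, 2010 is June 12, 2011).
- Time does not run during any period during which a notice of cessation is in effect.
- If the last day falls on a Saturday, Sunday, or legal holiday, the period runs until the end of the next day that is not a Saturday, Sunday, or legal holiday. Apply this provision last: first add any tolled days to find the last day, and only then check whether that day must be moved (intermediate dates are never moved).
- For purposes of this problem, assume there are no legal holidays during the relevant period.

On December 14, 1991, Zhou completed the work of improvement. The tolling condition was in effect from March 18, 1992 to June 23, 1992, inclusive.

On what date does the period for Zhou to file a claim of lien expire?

March 22, 1993

1 year after December 14, 1991 is December 14, 1992.
From March 18, 1992 through June 23, 1992 inclusive is 98 days; tolling adds 98 days: December 14, 1992 + 98 days = March 22, 1993.
March 22, 1993 is a Monday and not a legal holiday, so no extension applies.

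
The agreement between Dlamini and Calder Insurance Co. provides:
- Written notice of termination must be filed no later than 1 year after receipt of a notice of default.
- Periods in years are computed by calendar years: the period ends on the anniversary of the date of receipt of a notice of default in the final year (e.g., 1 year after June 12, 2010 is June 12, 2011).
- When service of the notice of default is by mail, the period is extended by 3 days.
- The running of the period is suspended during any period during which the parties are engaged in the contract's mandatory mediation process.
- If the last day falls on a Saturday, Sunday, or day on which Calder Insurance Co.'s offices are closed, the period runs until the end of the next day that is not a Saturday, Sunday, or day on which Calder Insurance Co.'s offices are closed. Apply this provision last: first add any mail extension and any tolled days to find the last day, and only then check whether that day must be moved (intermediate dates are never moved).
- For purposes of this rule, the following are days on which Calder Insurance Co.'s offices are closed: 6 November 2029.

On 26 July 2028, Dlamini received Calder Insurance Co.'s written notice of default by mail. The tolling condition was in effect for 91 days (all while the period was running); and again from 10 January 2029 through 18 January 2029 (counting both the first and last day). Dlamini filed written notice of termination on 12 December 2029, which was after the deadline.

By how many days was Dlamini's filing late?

35 days

1 year after 26 July 2028 is July 26, 2029.
Service was by mail, adding 3 days: July 26, 2029 + 3 days = July 29, 2029.
Tolling adds 91 days: July 29, 2029 + 91 days = October 28, 2029.
From January 10, 2029 through January 18, 2029 inclusive is 9 days; tolling adds 9 days: October 28, 2029 + 9 days = November 6, 2029.
November 6, 2029 is a listed holiday. The next qualifying day is November 7, 2029.
The deadline is November 7, 2029; from November 7, 2029 to December 12, 2029 is 35 days.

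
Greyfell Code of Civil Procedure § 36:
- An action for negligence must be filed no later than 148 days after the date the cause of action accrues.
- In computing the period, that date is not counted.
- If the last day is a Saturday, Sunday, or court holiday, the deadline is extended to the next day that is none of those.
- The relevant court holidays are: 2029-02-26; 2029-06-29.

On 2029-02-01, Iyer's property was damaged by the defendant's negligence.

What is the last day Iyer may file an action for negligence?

July 2, 2029

148 days after 2029-02-01 is June 29, 2029.
June 29, 2029 is a listed holiday; June 30, 2029 is Saturday; July 1, 2029 is Sunday. The next qualifying day is July 2, 2029.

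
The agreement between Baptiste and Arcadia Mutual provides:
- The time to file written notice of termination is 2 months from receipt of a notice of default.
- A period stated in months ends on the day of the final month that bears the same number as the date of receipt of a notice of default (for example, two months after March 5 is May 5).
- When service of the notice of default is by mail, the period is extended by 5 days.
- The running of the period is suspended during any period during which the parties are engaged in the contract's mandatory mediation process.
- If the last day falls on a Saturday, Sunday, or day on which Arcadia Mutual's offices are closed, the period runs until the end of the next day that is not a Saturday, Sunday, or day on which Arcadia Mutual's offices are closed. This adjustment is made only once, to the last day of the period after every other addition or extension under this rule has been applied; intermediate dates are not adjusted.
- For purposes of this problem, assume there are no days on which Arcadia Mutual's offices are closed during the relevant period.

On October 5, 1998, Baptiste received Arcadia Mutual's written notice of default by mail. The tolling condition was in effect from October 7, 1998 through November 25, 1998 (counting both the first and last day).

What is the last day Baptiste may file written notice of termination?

January 29, 1999

2 months after October 5, 1998 is December 5, 1998.
Service was by mail, adding 5 days: December 5, 1998 + 5 days = December 10, 1998.
From October 7, 1998 through November 25, 1998 inclusive is 50 days; tolling adds 50 days: December 10, 1998 + 50 days = January 29, 1999.
January 29, 1999 is a Friday and not a day on which Arcadia Mutual's offices are closed, so no extension applies.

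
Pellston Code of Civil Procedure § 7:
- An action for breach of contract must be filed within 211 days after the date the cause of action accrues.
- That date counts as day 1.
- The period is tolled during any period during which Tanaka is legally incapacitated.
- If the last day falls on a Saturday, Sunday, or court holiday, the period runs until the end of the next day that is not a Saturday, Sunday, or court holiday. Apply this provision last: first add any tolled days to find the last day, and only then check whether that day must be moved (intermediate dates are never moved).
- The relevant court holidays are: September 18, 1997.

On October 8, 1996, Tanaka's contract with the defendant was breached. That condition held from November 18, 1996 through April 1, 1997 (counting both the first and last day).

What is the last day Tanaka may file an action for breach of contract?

September 19, 1997

Counting October 8, 1996 as day 1, day 211 is May 6, 1997.
From November 18, 1996 through April 1, 1997 inclusive is 135 days; tolling adds 135 days: May 6, 1997 + 135 days = September 18, 1997.
September 18, 1997 is a listed holiday. The next qualifying day is September 19, 1997.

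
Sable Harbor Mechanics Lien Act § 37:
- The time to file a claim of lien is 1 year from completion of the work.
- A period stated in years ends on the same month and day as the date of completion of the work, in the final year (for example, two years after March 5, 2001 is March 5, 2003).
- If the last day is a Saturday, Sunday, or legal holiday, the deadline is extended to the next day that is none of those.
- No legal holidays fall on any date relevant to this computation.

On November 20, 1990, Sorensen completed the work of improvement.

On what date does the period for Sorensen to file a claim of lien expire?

1 year after November 20, 1990 is November 20, 1991.
November 20, 1991 is a Wednesday and not a legal holiday, so no extension applies.

November 20, 1991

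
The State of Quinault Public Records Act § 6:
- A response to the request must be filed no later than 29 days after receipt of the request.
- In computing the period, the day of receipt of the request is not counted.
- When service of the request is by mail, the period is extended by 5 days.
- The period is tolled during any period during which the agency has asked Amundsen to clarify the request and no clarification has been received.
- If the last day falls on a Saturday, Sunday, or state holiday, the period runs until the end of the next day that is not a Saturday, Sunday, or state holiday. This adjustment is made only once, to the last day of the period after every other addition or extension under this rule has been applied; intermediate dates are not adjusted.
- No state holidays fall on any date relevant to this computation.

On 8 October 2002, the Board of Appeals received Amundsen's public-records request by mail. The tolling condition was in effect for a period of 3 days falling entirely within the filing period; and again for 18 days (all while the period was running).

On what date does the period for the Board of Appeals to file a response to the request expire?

29 days after 8 October 2002 is November 6, 2002.
Service was by mail, adding 5 days: November 6, 2002 + 5 days = November 11, 2002.
Tolling adds 3 days: November 11, 2002 + 3 days = November 14, 2002.
Tolling adds 18 days: November 14, 2002 + 18 days = December 2, 2002.
December 2, 2002 is a Monday and not a state holiday, so no extension applies.

December 2, 2002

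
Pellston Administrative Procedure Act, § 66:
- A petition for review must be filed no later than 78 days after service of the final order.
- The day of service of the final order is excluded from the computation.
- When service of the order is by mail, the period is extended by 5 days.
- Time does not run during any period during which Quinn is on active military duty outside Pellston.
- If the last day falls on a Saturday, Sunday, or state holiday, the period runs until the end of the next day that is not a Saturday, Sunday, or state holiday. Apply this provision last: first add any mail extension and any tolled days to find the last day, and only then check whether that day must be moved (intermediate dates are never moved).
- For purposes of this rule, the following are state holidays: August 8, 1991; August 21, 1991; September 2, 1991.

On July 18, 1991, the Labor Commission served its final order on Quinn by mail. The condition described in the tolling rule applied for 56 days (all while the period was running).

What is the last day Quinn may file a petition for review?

78 days after July 18, 1991 is October 4, 1991.
Service was by mail, adding 5 days: October 4, 1991 + 5 days = October 9, 1991.
Tolling adds 56 days: October 9, 1991 + 56 days = December 4, 1991.
December 4, 1991 is a Wednesday and not a state holiday, so no extension applies.

December 4, 1991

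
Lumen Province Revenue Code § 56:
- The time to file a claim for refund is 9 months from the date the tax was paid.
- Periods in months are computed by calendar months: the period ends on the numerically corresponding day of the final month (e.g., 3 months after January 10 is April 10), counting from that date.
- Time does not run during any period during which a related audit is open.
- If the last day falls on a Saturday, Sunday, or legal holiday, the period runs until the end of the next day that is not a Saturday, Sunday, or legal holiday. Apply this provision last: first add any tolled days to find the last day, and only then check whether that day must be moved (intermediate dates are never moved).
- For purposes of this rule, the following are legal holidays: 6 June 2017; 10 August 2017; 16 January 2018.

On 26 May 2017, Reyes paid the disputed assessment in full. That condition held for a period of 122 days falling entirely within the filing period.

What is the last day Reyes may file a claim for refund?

June 28, 2018

9 months after 26 May 2017 is February 26, 2018.
Tolling adds 122 days: February 26, 2018 + 122 days = June 28, 2018.
June 28, 2018 is a Thursday and not a legal holiday, so no extension applies.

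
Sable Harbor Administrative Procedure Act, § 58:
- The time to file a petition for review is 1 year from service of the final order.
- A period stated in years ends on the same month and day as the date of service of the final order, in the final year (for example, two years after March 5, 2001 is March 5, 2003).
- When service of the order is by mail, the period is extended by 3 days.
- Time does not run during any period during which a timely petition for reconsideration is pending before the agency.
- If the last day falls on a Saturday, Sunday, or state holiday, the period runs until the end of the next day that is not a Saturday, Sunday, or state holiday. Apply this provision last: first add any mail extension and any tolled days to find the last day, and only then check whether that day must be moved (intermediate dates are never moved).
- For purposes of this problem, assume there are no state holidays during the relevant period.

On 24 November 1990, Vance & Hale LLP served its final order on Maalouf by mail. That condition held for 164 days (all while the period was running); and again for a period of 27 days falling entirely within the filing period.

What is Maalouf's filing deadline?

1 year after 24 November 1990 is November 24, 1991.
Service was by mail, adding 3 days: November 24, 1991 + 3 days = November 27, 1991.
Tolling adds 164 days: November 27, 1991 + 164 days = May 9, 1992.
Tolling adds 27 days: May 9, 1992 + 27 days = June 5, 1992.
June 5, 1992 is a Friday and not a state holiday, so no extension applies.

June 5, 1992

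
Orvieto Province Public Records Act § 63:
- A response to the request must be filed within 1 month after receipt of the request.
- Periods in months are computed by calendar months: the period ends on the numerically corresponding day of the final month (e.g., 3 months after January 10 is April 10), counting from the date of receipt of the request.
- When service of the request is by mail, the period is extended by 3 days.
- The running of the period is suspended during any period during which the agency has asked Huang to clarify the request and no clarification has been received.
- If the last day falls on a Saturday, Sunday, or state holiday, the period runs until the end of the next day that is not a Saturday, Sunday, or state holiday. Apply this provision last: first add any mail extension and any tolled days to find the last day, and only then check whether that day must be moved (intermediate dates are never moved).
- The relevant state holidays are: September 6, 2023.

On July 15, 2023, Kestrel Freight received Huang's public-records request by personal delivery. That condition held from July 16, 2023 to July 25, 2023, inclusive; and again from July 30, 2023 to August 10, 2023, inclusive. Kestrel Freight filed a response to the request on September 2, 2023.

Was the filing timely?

1 month after July 15, 2023 is August 15, 2023.
Service was not by mail, so no mail extension applies.
From July 16, 2023 through July 25, 2023 inclusive is 10 days; tolling adds 10 days: August 15, 2023 + 10 days = August 25, 2023.
From July 30, 2023 through August 10, 2023 inclusive is 12 days; tolling adds 12 days: August 25, 2023 + 12 days = September 6, 2023.
September 6, 2023 is a listed holiday. The next qualifying day is September 7, 2023.
The deadline is September 7, 2023; the filing on September 2, 2023 is on or before that date.

Yes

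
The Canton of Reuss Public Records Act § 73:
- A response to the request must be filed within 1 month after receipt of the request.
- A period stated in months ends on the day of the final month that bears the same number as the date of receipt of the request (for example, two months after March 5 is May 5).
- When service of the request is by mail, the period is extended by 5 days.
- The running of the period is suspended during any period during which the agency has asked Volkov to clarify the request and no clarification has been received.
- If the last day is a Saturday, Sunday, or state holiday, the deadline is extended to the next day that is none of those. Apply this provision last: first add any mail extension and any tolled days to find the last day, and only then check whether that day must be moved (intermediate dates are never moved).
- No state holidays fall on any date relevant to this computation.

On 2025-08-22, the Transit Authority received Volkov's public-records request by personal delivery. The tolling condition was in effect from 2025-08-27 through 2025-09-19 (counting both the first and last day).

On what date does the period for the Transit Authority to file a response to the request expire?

October 16, 2025

1 month after 2025-08-22 is September 22, 2025.
Service was not by mail, so no mail extension applies.
From August 27, 2025 through September 19, 2025 inclusive is 24 days; tolling adds 24 days: September 22, 2025 + 24 days = October 16, 2025.
October 16, 2025 is a Thursday and not a state holiday, so no extension applies.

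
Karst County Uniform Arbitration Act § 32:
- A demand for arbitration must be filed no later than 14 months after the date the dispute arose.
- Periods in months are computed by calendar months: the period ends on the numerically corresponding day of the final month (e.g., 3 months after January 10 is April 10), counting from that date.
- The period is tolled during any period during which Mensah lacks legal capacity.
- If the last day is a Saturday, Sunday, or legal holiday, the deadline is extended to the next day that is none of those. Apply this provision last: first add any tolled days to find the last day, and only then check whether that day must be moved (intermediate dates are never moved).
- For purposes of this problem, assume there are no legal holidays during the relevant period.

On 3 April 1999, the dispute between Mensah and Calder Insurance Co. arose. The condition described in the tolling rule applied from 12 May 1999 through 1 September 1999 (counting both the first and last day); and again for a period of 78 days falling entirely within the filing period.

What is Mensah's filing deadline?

December 11, 2000

14 months after 3 April 1999 is June 3, 2000.
From May 12, 1999 through September 1, 1999 inclusive is 113 days; tolling adds 113 days: June 3, 2000 + 113 days = September 24, 2000.
Tolling adds 78 days: September 24, 2000 + 78 days = December 11, 2000.
December 11, 2000 is a Monday and not a legal holiday, so no extension applies.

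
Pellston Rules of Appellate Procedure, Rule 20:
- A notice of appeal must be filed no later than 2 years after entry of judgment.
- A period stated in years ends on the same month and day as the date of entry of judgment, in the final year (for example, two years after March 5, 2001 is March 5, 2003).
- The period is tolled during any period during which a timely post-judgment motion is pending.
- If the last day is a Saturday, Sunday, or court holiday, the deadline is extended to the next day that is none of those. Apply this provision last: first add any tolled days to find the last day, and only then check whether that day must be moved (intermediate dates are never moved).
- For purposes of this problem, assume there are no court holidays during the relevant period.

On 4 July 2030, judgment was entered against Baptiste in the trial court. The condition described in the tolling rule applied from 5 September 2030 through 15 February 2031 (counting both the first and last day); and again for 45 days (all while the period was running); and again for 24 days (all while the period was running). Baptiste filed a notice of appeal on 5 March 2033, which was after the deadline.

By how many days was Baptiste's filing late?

11 days

2 years after 4 July 2030 is July 4, 2032.
From September 5, 2030 through February 15, 2031 inclusive is 164 days; tolling adds 164 days: July 4, 2032 + 164 days = December 15, 2032.
Tolling adds 45 days: December 15, 2032 + 45 days = January 29, 2033.
Tolling adds 24 days: January 29, 2033 + 24 days = February 22, 2033.
February 22, 2033 is a Tuesday and not a court holiday, so no extension applies.
The deadline is February 22, 2033; from February 22, 2033 to March 5, 2033 is 11 days.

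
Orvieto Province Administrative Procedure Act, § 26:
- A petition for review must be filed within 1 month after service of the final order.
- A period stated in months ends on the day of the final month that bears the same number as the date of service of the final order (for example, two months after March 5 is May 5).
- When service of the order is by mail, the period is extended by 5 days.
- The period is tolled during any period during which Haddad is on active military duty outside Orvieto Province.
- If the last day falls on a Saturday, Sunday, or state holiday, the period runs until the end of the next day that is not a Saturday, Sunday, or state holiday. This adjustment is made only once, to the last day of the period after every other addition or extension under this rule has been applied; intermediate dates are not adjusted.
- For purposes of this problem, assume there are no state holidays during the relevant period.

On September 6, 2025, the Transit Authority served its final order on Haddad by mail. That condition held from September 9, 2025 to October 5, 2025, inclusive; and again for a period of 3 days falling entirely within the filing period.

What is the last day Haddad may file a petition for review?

1 month after September 6, 2025 is October 6, 2025.
Service was by mail, adding 5 days: October 6, 2025 + 5 days = October 11, 2025.
From September 9, 2025 through October 5, 2025 inclusive is 27 days; tolling adds 27 days: October 11, 2025 + 27 days = November 7, 2025.
Tolling adds 3 days: November 7, 2025 + 3 days = November 10, 2025.
November 10, 2025 is a Monday and not a state holiday, so no extension applies.

November 10, 2025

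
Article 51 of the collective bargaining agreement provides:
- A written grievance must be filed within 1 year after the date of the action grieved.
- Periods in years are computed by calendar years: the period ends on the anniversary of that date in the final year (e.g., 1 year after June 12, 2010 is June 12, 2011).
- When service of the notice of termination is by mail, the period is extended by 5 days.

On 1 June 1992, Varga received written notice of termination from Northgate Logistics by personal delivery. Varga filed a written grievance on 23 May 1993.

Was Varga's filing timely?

1 year after 1 June 1992 is June 1, 1993.
Service was not by mail, so no mail extension applies.
The deadline is June 1, 1993; the filing on May 23, 1993 is on or before that date.

Yes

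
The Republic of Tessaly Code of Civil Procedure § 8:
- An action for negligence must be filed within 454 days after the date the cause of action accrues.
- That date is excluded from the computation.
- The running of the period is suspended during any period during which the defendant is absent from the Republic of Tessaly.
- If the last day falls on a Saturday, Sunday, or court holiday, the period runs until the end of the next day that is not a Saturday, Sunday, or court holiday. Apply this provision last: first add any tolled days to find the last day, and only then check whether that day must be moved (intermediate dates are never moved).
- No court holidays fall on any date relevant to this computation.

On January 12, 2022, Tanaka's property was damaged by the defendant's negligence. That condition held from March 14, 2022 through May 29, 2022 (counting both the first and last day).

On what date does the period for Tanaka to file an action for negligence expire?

454 days after January 12, 2022 is April 11, 2023.
From March 14, 2022 through May 29, 2022 inclusive is 77 days; tolling adds 77 days: April 11, 2023 + 77 days = June 27, 2023.
June 27, 2023 is a Tuesday and not a court holiday, so no extension applies.

June 27, 2023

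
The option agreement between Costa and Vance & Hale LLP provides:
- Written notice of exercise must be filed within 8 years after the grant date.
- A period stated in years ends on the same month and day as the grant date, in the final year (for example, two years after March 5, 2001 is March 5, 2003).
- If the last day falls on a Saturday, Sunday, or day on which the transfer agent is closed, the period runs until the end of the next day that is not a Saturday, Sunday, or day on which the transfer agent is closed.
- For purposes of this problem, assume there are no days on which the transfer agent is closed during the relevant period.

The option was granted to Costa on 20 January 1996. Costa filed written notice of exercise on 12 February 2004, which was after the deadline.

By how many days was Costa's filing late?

8 years after 20 January 1996 is January 20, 2004.
January 20, 2004 is a Tuesday and not a day on which the transfer agent is closed, so no extension applies.
The deadline is January 20, 2004; from January 20, 2004 to February 12, 2004 is 23 days.

23 days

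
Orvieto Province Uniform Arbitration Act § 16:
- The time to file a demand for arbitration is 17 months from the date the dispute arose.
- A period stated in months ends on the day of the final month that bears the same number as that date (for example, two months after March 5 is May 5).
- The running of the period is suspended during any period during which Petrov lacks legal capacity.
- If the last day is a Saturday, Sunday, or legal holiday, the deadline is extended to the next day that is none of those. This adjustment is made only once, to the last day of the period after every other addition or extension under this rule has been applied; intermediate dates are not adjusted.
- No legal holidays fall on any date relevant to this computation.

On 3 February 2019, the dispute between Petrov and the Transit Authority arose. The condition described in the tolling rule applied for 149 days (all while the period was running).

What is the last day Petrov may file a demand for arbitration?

November 30, 2020

17 months after 3 February 2019 is July 3, 2020.
Tolling adds 149 days: July 3, 2020 + 149 days = November 29, 2020.
November 29, 2020 is Sunday. The next qualifying day is November 30, 2020.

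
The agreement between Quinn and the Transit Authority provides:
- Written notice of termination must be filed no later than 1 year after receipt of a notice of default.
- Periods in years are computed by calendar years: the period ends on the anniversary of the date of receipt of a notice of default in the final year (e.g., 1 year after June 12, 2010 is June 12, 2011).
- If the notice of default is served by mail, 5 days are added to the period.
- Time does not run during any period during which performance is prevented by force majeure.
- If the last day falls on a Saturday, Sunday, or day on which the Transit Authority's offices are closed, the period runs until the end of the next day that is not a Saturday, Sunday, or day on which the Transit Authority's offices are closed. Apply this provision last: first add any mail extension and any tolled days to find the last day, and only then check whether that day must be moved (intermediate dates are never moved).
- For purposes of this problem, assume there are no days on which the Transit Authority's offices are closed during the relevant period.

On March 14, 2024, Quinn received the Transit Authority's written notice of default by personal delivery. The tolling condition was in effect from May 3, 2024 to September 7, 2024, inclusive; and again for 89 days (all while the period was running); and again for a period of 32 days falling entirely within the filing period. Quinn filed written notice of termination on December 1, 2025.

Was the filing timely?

No

1 year after March 14, 2024 is March 14, 2025.
Service was not by mail, so no mail extension applies.
From May 3, 2024 through September 7, 2024 inclusive is 128 days; tolling adds 128 days: March 14, 2025 + 128 days = July 20, 2025.
Tolling adds 89 days: July 20, 2025 + 89 days = October 17, 2025.
Tolling adds 32 days: October 17, 2025 + 32 days = November 18, 2025.
November 18, 2025 is a Tuesday and not a day on which the Transit Authority's offices are closed, so no extension applies.
The deadline is November 18, 2025; the filing on December 1, 2025 is after that date.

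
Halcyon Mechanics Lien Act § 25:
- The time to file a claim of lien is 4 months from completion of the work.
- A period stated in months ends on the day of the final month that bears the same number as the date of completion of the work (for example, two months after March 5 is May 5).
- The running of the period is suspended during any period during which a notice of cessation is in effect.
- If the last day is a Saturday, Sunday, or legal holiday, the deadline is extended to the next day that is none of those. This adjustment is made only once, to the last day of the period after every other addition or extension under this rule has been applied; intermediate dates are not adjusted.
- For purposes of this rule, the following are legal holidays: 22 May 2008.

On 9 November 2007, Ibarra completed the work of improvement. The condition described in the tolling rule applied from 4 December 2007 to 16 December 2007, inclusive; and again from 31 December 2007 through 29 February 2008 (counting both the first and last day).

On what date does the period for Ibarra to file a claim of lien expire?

4 months after 9 November 2007 is March 9, 2008.
From December 4, 2007 through December 16, 2007 inclusive is 13 days; tolling adds 13 days: March 9, 2008 + 13 days = March 22, 2008.
From December 31, 2007 through February 29, 2008 inclusive is 61 days; tolling adds 61 days: March 22, 2008 + 61 days = May 22, 2008.
May 22, 2008 is a listed holiday. The next qualifying day is May 23, 2008.

May 23, 2008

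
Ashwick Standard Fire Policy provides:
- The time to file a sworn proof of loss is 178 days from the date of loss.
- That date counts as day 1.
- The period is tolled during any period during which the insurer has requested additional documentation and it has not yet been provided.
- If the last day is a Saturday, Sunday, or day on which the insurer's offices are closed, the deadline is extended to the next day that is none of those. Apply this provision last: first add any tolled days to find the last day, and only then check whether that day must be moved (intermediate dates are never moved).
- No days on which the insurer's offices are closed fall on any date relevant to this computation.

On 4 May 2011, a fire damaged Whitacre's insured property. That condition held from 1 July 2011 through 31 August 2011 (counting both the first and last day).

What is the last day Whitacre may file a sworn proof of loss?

December 29, 2011

Counting 4 May 2011 as day 1, day 178 is October 28, 2011.
From July 1, 2011 through August 31, 2011 inclusive is 62 days; tolling adds 62 days: October 28, 2011 + 62 days = December 29, 2011.
December 29, 2011 is a Thursday and not a day on which the insurer's offices are closed, so no extension applies.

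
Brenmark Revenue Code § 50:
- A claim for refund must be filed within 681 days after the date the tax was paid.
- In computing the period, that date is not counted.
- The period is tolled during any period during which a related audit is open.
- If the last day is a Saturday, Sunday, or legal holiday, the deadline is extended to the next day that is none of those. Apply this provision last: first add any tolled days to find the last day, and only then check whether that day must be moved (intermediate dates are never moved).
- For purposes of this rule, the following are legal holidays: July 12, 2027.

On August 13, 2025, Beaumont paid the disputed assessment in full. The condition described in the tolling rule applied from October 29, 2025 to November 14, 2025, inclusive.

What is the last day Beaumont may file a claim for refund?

July 13, 2027

681 days after August 13, 2025 is June 25, 2027.
From October 29, 2025 through November 14, 2025 inclusive is 17 days; tolling adds 17 days: June 25, 2027 + 17 days = July 12, 2027.
July 12, 2027 is a listed holiday. The next qualifying day is July 13, 2027.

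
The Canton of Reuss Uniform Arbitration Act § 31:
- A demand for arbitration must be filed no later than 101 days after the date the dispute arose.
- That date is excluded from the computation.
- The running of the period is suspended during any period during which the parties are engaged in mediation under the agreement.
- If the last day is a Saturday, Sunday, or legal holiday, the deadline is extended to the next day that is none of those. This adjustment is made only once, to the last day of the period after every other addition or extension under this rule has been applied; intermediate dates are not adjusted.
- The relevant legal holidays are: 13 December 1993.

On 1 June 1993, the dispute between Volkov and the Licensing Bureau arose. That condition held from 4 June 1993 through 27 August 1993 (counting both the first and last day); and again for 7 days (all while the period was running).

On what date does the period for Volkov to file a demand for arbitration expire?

101 days after 1 June 1993 is September 10, 1993.
From June 4, 1993 through August 27, 1993 inclusive is 85 days; tolling adds 85 days: September 10, 1993 + 85 days = December 4, 1993.
Tolling adds 7 days: December 4, 1993 + 7 days = December 11, 1993.
December 11, 1993 is Saturday; December 12, 1993 is Sunday; December 13, 1993 is a listed holiday. The next qualifying day is December 14, 1993.

December 14, 1993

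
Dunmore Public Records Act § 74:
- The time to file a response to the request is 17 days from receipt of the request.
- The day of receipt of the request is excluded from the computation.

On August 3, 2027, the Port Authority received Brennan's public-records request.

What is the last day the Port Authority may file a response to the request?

August 20, 2027

17 days after August 3, 2027 is August 20, 2027.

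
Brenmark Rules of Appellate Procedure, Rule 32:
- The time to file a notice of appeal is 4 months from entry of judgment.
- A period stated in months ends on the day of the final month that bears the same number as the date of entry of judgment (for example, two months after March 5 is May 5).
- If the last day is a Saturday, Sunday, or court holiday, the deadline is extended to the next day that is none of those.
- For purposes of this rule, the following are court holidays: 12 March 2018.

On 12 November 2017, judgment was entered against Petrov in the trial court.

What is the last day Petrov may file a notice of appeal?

4 months after 12 November 2017 is March 12, 2018.
March 12, 2018 is a listed holiday. The next qualifying day is March 13, 2018.

March 13, 2018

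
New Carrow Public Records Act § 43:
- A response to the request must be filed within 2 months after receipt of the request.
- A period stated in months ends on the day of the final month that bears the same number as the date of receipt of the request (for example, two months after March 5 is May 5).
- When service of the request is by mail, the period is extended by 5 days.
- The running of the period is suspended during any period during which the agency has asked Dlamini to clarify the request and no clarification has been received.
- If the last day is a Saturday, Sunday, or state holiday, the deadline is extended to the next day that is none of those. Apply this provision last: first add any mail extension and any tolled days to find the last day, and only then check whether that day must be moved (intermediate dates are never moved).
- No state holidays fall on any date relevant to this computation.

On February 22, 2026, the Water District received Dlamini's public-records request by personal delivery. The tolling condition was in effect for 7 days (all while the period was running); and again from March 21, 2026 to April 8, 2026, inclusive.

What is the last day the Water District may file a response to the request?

May 18, 2026

2 months after February 22, 2026 is April 22, 2026.
Service was not by mail, so no mail extension applies.
Tolling adds 7 days: April 22, 2026 + 7 days = April 29, 2026.
From March 21, 2026 through April 8, 2026 inclusive is 19 days; tolling adds 19 days: April 29, 2026 + 19 days = May 18, 2026.
May 18, 2026 is a Monday and not a state holiday, so no extension applies.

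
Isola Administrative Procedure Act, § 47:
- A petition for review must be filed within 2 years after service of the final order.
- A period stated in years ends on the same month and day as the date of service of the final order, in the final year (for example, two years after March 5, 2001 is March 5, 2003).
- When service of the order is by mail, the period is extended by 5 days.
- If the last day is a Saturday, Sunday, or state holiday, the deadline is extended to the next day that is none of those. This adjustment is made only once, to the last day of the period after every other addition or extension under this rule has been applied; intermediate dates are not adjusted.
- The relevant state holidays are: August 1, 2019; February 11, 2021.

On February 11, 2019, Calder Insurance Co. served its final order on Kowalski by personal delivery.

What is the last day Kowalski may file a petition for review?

2 years after February 11, 2019 is February 11, 2021.
Service was not by mail, so no mail extension applies.
February 11, 2021 is a listed holiday. The next qualifying day is February 12, 2021.

February 12, 2021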